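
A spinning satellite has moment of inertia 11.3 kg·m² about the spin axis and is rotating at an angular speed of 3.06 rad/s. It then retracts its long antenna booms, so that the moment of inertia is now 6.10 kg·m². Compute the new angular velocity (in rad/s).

ω₂ ≈ 5.67 rad/s

No external torque acts about the spin axis, so angular momentum is conserved.
ω₂ = I₁ω₁ / I₂ = (11.30)(3.06 rad/s) / (6.100) = 5.669 rad/s.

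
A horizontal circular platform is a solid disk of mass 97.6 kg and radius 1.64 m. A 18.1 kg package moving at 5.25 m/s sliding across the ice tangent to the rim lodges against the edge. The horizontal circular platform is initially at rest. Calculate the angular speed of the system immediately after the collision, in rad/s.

The axle reaction passes through the central axle and exerts no torque about it; angular momentum about the central axle is conserved through the impact.
I_p = ½(97.6)(1.64)² = 131.3 kg·m². Taking the sense of the package's angular momentum as positive, L_{package} = m v R = (18.1)(5.25)(1.64) = 155.8 kg·m²/s.
L_i = 0 + 155.8 = 155.8 kg·m²/s.
After sticking, I_f = I_p + m R² = 131.3 + (18.1)(1.64)² = 179.9 kg·m².
ω_f = L_i / I_f = 155.8 / 179.9 = 0.8661 rad/s.

|ω_f| ≈ 0.866 rad/s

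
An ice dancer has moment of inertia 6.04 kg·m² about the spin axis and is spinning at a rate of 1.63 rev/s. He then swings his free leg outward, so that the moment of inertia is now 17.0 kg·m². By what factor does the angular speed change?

No external torque acts about the spin axis, so angular momentum is conserved.
ω₂/ω₁ = I₁/I₂ = 6.040 / 17.00 = 0.3553.

ω₂/ω₁ ≈ 0.355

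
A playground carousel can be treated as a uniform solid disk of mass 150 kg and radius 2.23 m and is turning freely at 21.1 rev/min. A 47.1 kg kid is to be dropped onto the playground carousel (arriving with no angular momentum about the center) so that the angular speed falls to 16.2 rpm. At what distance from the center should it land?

r ≈ 1.55 m

No external torque acts about the center; L_before = L_after.
I_p = ½(150)(2.23)² = 373.0 kg·m².
I_p ω_i = (I_p + m r²) ω_f ⇒ m r² = I_p(ω_i/ω_f − 1) = 373.0(21.1/16.2 − 1) = 112.8 kg·m².
r = √(112.8/47.1) = 1.548 m.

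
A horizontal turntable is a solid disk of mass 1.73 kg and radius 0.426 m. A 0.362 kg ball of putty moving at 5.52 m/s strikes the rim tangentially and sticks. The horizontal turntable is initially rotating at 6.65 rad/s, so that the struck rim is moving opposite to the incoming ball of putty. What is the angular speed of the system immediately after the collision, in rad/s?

|ω_f| ≈ 0.865 rad/s

About the axle the impulsive forces during the collision are internal, so angular momentum about that axis is conserved.
I_p = ½(1.73)(0.426)² = 0.1570 kg·m². Taking the sense of the ball of putty's angular momentum as positive, L_{ball} = m v R = (0.362)(5.52)(0.426) = 0.8513 kg·m²/s.
L_i = −I_p ω_p + m v R = −(0.1570)(6.65) + 0.8513 = -0.1926 kg·m²/s.
After sticking, I_f = I_p + m R² = 0.1570 + (0.362)(0.426)² = 0.2227 kg·m².
ω_f = L_i / I_f = -0.1926 / 0.2227 = -0.8652 rad/s.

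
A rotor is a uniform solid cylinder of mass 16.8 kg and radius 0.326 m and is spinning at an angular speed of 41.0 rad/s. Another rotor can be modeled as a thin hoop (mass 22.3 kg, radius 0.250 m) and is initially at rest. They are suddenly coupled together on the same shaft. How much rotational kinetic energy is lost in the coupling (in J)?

ΔKE lost ≈ 457 J

The coupling torques are internal; angular momentum about the shared axis is conserved.
Moments of inertia: I_A = ½(16.8)(0.326)² = 0.8927 kg·m²; I_B = (22.3)(0.250)² = 1.394 kg·m².
Taking A's sense as positive: L = (0.8927)(41.0) = 36.60 kg·m²·rad/s.
Combined I = 0.8927 + 1.394 = 2.286 kg·m².
ω_f = L / I = 36.60 / 2.286 = 16.01 rad/s.
KE_i = ½ΣIω² = 750.3 J; KE_f = ½(2.286)(16.01)² = 293.0 J.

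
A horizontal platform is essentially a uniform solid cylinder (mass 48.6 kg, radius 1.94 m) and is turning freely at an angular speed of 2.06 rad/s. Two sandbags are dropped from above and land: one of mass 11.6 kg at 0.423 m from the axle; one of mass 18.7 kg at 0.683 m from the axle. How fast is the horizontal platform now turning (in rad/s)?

The added mass arrives with no angular momentum about the axle, and any external torque about the axle is negligible, so the system's angular momentum is conserved.
I_p = ½(48.6)(1.94)² = 91.46 kg·m².
Added inertia Σmr² = (11.6)(0.423)² + (18.7)(0.683)² = 10.80 kg·m²; I_f = 91.46 + 10.80 = 102.3 kg·m².
ω_f = I_p ω_i / I_f = (91.46)(2.06) / 102.3 = 1.842 rad/s.

ω_f ≈ 1.84 rad/s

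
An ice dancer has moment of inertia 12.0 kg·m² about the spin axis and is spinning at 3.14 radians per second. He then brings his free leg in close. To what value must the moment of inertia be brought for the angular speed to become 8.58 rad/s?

Angular momentum about the spin axis is conserved since the torque about it is zero.
I₂ = I₁ω₁ / ω₂ = (12.0)(3.14) / (8.58) = 4.392 kg·m².

I₂ ≈ 4.39 kg·m²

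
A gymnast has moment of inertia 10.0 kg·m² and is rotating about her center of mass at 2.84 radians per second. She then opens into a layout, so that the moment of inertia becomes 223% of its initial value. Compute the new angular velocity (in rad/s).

ω₂ ≈ 1.27 rad/s

Angular momentum about the spin axis is conserved since the torque about it is zero.
I₂ = 2.23 × 10.0 = 22.30 kg·m².
ω₂ = I₁ω₁ / I₂ = (10.00)(2.84 rad/s) / (22.30) = 1.274 rad/s.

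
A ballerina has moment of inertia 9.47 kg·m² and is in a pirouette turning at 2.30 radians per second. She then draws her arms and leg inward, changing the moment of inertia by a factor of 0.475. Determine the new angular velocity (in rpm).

With no external torque about the axis, L is conserved: I₁ω₁ = I₂ω₂.
I₂ = 0.475 × 9.47 = 4.498 kg·m².
ω₂ = I₁ω₁ / I₂ = (9.470)(2.30 rad/s) / (4.498) = 4.842 rad/s = 46.24 rpm.

ω₂ ≈ 46.2 rpm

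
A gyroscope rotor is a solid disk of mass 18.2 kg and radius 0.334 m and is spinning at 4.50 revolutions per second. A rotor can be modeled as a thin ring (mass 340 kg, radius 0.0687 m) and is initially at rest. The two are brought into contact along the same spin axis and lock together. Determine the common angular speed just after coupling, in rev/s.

The coupling torques are internal; angular momentum about the shared axis is conserved.
Moments of inertia: I_A = ½(18.2)(0.334)² = 1.015 kg·m²; I_B = (340)(0.0687)² = 1.605 kg·m².
Taking A's sense as positive: L = (1.015)(4.50) = 4.568 kg·m²·rev/s.
Combined I = 1.015 + 1.605 = 2.620 kg·m².
ω_f = L / I = 4.568 / 2.620 = 1.744 rev/s.

|ω_f| ≈ 1.74 rev/s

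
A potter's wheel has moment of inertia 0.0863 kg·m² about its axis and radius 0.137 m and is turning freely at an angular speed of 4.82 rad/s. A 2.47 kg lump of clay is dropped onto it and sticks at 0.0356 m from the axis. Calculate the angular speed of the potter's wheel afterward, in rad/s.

ω_f ≈ 4.65 rad/s

No external torque acts about the axis; L_before = L_after.
Added inertia Σmr² = (2.47)(0.0356)² = 0.003130 kg·m²; I_f = 0.08630 + 0.003130 = 0.08943 kg·m².
ω_f = I_p ω_i / I_f = (0.08630)(4.82) / 0.08943 = 4.651 rad/s.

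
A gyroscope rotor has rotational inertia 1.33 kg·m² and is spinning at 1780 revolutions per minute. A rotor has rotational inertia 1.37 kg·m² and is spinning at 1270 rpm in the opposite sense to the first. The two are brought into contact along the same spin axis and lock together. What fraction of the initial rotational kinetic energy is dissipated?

The coupling torques are internal; angular momentum about the shared axis is conserved.
Taking A's sense as positive: L = (1.330)(1780) − (1.370)(1270) = 627.5 kg·m²·rpm.
Combined I = 1.330 + 1.370 = 2.700 kg·m².
ω_f = L / I = 627.5 / 2.700 = 232.4 rpm.
KE_i = ½ΣIω² = 35220 J; KE_f = ½(2.700)(24.34)² = 799.6 J.
Fraction dissipated = (KE_i − KE_f)/KE_i = 0.9773.

fraction ≈ 0.977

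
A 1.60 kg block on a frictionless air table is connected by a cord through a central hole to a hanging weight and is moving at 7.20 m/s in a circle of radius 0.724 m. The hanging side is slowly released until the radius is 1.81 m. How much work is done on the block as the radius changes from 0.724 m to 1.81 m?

W ≈ -34.8 J

The only horizontal force on the mass is along the cord (radial), so it exerts no torque about the hole and angular momentum m v r is conserved.
v₂ = v₁ r₁ / r₂ = (7.20)(0.724) / (1.81) = 2.880 m/s.
W = ΔKE = ½m(v₂² − v₁²) = -34.84 J.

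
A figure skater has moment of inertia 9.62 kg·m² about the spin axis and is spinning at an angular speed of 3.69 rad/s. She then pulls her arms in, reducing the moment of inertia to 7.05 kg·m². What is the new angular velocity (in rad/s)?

ω₂ ≈ 5.04 rad/s

No external torque acts about the spin axis, so angular momentum is conserved.
ω₂ = I₁ω₁ / I₂ = (9.620)(3.69 rad/s) / (7.050) = 5.035 rad/s.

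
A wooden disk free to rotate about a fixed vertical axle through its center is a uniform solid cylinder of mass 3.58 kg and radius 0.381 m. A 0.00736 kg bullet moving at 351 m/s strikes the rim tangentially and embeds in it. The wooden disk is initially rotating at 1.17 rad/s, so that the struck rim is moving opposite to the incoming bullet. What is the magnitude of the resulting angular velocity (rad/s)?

|ω_f| ≈ 2.61 rad/s

The axle reaction passes through the axle and exerts no torque about it; angular momentum about the axle is conserved through the impact.
I_p = ½(3.58)(0.381)² = 0.2598 kg·m². Taking the sense of the bullet's angular momentum as positive, L_{bullet} = m v R = (0.00736)(351)(0.381) = 0.9843 kg·m²/s.
L_i = −I_p ω_p + m v R = −(0.2598)(1.17) + 0.9843 = 0.6802 kg·m²/s.
After sticking, I_f = I_p + m R² = 0.2598 + (0.00736)(0.381)² = 0.2609 kg·m².
ω_f = L_i / I_f = 0.6802 / 0.2609 = 2.607 rad/s.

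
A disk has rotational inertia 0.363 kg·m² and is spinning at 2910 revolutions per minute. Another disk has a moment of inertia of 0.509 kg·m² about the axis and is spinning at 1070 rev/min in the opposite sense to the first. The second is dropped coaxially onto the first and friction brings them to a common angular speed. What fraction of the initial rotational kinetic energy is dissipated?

No external torque acts about the common axis, so total angular momentum is conserved.
Taking A's sense as positive: L = (0.3630)(2910) − (0.5090)(1070) = 511.7 kg·m²·rpm.
Combined I = 0.3630 + 0.5090 = 0.8720 kg·m².
ω_f = L / I = 511.7 / 0.8720 = 586.8 rpm.
KE_i = ½ΣIω² = 20050 J; KE_f = ½(0.8720)(61.45)² = 1646 J.
Fraction dissipated = (KE_i − KE_f)/KE_i = 0.9179.

fraction ≈ 0.918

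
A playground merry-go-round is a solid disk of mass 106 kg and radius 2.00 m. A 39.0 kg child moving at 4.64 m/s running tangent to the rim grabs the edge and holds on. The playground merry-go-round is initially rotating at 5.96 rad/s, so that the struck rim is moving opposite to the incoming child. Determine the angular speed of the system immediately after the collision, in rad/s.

The axle reaction passes through the axle and exerts no torque about it; angular momentum about the axle is conserved through the impact.
I_p = ½(106)(2.00)² = 212.0 kg·m². Taking the sense of the child's angular momentum as positive, L_{child} = m v R = (39.0)(4.64)(2.00) = 361.9 kg·m²/s.
L_i = −I_p ω_p + m v R = −(212.0)(5.96) + 361.9 = -901.6 kg·m²/s.
After sticking, I_f = I_p + m R² = 212.0 + (39.0)(2.00)² = 368.0 kg·m².
ω_f = L_i / I_f = -901.6 / 368.0 = -2.450 rad/s.

|ω_f| ≈ 2.45 rad/s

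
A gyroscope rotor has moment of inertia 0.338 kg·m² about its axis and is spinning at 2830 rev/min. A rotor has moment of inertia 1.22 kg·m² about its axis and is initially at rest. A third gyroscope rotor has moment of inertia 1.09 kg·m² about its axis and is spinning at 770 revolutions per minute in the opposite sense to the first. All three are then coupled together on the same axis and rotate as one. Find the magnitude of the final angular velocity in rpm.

No external torque acts about the common axis, so total angular momentum is conserved.
Taking A's sense as positive: L = (0.3380)(2830) − (1.090)(770) = 117.2 kg·m²·rpm.
Combined I = 0.3380 + 1.220 + 1.090 = 2.648 kg·m².
ω_f = L / I = 117.2 / 2.648 = 44.27 rpm.

|ω_f| ≈ 44.3 rpm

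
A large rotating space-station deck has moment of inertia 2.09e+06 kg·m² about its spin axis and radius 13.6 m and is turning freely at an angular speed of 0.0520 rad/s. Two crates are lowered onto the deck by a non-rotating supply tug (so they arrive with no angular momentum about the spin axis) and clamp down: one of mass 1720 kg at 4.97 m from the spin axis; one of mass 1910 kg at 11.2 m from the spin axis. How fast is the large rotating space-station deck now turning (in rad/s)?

The added mass arrives with no angular momentum about the spin axis, and any external torque about the spin axis is negligible, so the system's angular momentum is conserved.
Added inertia Σmr² = (1720)(4.97)² + (1910)(11.2)² = 2.821e+05 kg·m²; I_f = 2.090e+06 + 2.821e+05 = 2.372e+06 kg·m².
ω_f = I_p ω_i / I_f = (2.090e+06)(0.0520) / 2.372e+06 = 0.04582 rad/s.

ω_f ≈ 0.0458 rad/s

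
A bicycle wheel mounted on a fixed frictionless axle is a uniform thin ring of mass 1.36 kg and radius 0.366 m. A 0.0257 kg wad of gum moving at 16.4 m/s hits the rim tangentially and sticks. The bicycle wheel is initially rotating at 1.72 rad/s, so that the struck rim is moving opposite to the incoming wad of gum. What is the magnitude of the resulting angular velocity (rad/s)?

The axle reaction passes through the axle and exerts no torque about it; angular momentum about the axle is conserved through the impact.
I_p = (1.36)(0.366)² = 0.1822 kg·m². Taking the sense of the wad of gum's angular momentum as positive, L_{wad} = m v R = (0.0257)(16.4)(0.366) = 0.1543 kg·m²/s.
L_i = −I_p ω_p + m v R = −(0.1822)(1.72) + 0.1543 = -0.1591 kg·m²/s.
After sticking, I_f = I_p + m R² = 0.1822 + (0.0257)(0.366)² = 0.1856 kg·m².
ω_f = L_i / I_f = -0.1591 / 0.1856 = -0.8571 rad/s.

|ω_f| ≈ 0.857 rad/s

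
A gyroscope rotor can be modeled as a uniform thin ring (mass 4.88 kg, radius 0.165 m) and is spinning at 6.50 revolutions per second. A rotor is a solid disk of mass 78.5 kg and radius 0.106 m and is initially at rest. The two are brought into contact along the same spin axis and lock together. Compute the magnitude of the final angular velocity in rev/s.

No external torque acts about the common axis, so total angular momentum is conserved.
Moments of inertia: I_A = (4.88)(0.165)² = 0.1329 kg·m²; I_B = ½(78.5)(0.106)² = 0.4410 kg·m².
Taking A's sense as positive: L = (0.1329)(6.50) = 0.8636 kg·m²·rev/s.
Combined I = 0.1329 + 0.4410 = 0.5739 kg·m².
ω_f = L / I = 0.8636 / 0.5739 = 1.505 rev/s.

|ω_f| ≈ 1.50 rev/s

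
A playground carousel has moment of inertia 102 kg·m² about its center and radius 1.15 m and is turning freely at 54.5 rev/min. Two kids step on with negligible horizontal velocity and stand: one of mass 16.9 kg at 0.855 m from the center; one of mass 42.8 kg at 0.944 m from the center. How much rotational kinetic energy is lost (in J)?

No external torque acts about the center; L_before = L_after.
Added inertia Σmr² = (16.9)(0.855)² + (42.8)(0.944)² = 50.49 kg·m²; I_f = 102.0 + 50.49 = 152.5 kg·m².
ω_f = I_p ω_i / I_f = (102.0)(54.5) / 152.5 = 36.45 rpm.
KE_i = ½(102.0)(5.707 rad/s)² = 1661 J; KE_f = ½(152.5)(3.817)² = 1111 J.

energy lost ≈ 550 J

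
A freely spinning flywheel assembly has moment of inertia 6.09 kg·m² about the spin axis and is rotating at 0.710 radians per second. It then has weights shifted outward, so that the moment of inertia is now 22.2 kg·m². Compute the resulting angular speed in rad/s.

ω₂ ≈ 0.195 rad/s

With no external torque about the axis, L is conserved: I₁ω₁ = I₂ω₂.
ω₂ = I₁ω₁ / I₂ = (6.090)(0.710 rad/s) / (22.20) = 0.1948 rad/s.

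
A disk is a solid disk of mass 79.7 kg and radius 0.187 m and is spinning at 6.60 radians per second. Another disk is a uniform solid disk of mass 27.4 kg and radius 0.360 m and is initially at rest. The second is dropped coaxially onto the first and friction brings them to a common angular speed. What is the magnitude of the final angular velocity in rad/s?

|ω_f| ≈ 2.90 rad/s

The coupling torques are internal; angular momentum about the shared axis is conserved.
Moments of inertia: I_A = ½(79.7)(0.187)² = 1.394 kg·m²; I_B = ½(27.4)(0.360)² = 1.776 kg·m².
Taking A's sense as positive: L = (1.394)(6.60) = 9.197 kg·m²·rad/s.
Combined I = 1.394 + 1.776 = 3.169 kg·m².
ω_f = L / I = 9.197 / 3.169 = 2.902 rad/s.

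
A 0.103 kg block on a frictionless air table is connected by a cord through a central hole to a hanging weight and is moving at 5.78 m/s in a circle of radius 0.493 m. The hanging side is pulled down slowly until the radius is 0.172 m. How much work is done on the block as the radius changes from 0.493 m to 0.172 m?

The only horizontal force on the mass is along the cord (radial), so it exerts no torque about the hole and angular momentum m v r is conserved.
v₂ = v₁ r₁ / r₂ = (5.78)(0.493) / (0.172) = 16.57 m/s.
W = ΔKE = ½m(v₂² − v₁²) = 12.41 J.

W ≈ 12.4 J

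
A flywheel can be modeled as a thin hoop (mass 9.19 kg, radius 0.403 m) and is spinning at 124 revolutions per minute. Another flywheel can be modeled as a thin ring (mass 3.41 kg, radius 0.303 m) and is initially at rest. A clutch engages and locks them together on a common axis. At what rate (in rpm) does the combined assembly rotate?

|ω_f| ≈ 103 rpm

No external torque acts about the common axis, so total angular momentum is conserved.
Moments of inertia: I_A = (9.19)(0.403)² = 1.493 kg·m²; I_B = (3.41)(0.303)² = 0.3131 kg·m².
Taking A's sense as positive: L = (1.493)(124) = 185.1 kg·m²·rpm.
Combined I = 1.493 + 0.3131 = 1.806 kg·m².
ω_f = L / I = 185.1 / 1.806 = 102.5 rpm.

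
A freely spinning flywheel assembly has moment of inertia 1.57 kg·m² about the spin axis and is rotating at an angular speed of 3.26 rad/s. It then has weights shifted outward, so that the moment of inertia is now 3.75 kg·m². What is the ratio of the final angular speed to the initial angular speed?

With no external torque about the axis, L is conserved: I₁ω₁ = I₂ω₂.
ω₂/ω₁ = I₁/I₂ = 1.570 / 3.750 = 0.4187.

ω₂/ω₁ ≈ 0.419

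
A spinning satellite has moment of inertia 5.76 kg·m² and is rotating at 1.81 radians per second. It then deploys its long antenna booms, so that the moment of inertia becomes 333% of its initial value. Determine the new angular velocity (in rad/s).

ω₂ ≈ 0.544 rad/s

With no external torque about the axis, L is conserved: I₁ω₁ = I₂ω₂.
I₂ = 3.33 × 5.76 = 19.18 kg·m².
ω₂ = I₁ω₁ / I₂ = (5.760)(1.81 rad/s) / (19.18) = 0.5435 rad/s.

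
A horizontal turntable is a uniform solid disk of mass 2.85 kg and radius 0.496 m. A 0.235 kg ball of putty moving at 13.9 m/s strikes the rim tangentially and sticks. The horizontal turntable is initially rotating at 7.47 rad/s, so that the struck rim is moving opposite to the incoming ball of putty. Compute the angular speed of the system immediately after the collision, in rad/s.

About the axle the impulsive forces during the collision are internal, so angular momentum about that axis is conserved.
I_p = ½(2.85)(0.496)² = 0.3506 kg·m². Taking the sense of the ball of putty's angular momentum as positive, L_{ball} = m v R = (0.235)(13.9)(0.496) = 1.620 kg·m²/s.
L_i = −I_p ω_p + m v R = −(0.3506)(7.47) + 1.620 = -0.9986 kg·m²/s.
After sticking, I_f = I_p + m R² = 0.3506 + (0.235)(0.496)² = 0.4084 kg·m².
ω_f = L_i / I_f = -0.9986 / 0.4084 = -2.445 rad/s.

|ω_f| ≈ 2.45 rad/s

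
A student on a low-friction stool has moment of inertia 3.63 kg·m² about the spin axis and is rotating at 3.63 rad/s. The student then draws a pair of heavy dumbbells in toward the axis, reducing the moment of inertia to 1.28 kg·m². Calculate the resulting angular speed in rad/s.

Angular momentum about the spin axis is conserved since the torque about it is zero.
ω₂ = I₁ω₁ / I₂ = (3.630)(3.63 rad/s) / (1.280) = 10.29 rad/s.

ω₂ ≈ 10.3 rad/s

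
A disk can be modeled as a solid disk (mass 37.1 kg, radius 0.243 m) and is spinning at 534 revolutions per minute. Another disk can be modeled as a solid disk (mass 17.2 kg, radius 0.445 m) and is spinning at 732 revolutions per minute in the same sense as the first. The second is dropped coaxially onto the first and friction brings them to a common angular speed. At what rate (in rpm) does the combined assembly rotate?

The coupling torques are internal; angular momentum about the shared axis is conserved.
Moments of inertia: I_A = ½(37.1)(0.243)² = 1.095 kg·m²; I_B = ½(17.2)(0.445)² = 1.703 kg·m².
Taking A's sense as positive: L = (1.095)(534) + (1.703)(732) = 1832 kg·m²·rpm.
Combined I = 1.095 + 1.703 = 2.798 kg·m².
ω_f = L / I = 1832 / 2.798 = 654.5 rpm.

|ω_f| ≈ 654 rpm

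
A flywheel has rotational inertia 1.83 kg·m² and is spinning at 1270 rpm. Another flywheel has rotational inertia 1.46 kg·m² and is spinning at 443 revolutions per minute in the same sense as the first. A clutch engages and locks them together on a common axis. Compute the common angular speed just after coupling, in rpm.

|ω_f| ≈ 903 rpm

The coupling torques are internal; angular momentum about the shared axis is conserved.
Taking A's sense as positive: L = (1.830)(1270) + (1.460)(443) = 2971 kg·m²·rpm.
Combined I = 1.830 + 1.460 = 3.290 kg·m².
ω_f = L / I = 2971 / 3.290 = 903.0 rpm.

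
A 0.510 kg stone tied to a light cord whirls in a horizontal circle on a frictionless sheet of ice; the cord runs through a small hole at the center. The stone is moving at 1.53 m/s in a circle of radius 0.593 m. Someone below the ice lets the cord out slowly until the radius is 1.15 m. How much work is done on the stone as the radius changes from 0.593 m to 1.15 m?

The only horizontal force on the mass is along the cord (radial), so it exerts no torque about the hole and angular momentum m v r is conserved.
v₂ = v₁ r₁ / r₂ = (1.53)(0.593) / (1.15) = 0.7889 m/s.
W = ΔKE = ½m(v₂² − v₁²) = -0.4382 J.

W ≈ -0.438 J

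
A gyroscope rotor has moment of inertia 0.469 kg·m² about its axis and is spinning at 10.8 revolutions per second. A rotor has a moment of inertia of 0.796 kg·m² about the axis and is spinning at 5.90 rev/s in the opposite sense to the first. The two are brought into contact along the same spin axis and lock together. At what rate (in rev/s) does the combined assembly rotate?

|ω_f| ≈ 0.292 rev/s

The coupling torques are internal; angular momentum about the shared axis is conserved.
Taking A's sense as positive: L = (0.4690)(10.8) − (0.7960)(5.90) = 0.3688 kg·m²·rev/s.
Combined I = 0.4690 + 0.7960 = 1.265 kg·m².
ω_f = L / I = 0.3688 / 1.265 = 0.2915 rev/s.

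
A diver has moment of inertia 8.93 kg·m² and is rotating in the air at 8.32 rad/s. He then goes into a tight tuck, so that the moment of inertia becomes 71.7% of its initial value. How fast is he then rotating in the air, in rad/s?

With no external torque about the axis, L is conserved: I₁ω₁ = I₂ω₂.
I₂ = 0.717 × 8.93 = 6.403 kg·m².
ω₂ = I₁ω₁ / I₂ = (8.930)(8.32 rad/s) / (6.403) = 11.60 rad/s.

ω₂ ≈ 11.6 rad/s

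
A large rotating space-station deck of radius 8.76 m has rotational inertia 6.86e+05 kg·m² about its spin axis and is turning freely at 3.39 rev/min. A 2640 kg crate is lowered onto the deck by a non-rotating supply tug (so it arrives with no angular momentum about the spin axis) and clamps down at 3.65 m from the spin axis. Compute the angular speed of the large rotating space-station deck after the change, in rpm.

The added mass arrives with no angular momentum about the spin axis, and any external torque about the spin axis is negligible, so the system's angular momentum is conserved.
Added inertia Σmr² = (2640)(3.65)² = 35170 kg·m²; I_f = 6.860e+05 + 35170 = 7.212e+05 kg·m².
ω_f = I_p ω_i / I_f = (6.860e+05)(3.39) / 7.212e+05 = 3.225 rpm.

ω_f ≈ 3.22 rpm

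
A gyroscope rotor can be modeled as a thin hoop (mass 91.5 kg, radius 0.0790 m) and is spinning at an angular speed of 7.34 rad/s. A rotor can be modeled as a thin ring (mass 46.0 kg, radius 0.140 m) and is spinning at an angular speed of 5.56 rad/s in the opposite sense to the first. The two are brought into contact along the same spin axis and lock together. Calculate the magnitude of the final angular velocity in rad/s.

The coupling torques are internal; angular momentum about the shared axis is conserved.
Moments of inertia: I_A = (91.5)(0.0790)² = 0.5711 kg·m²; I_B = (46.0)(0.140)² = 0.9016 kg·m².
Taking A's sense as positive: L = (0.5711)(7.34) − (0.9016)(5.56) = -0.8214 kg·m²·rad/s.
Combined I = 0.5711 + 0.9016 = 1.473 kg·m².
ω_f = L / I = -0.8214 / 1.473 = -0.5578 rad/s.

|ω_f| ≈ 0.558 rad/s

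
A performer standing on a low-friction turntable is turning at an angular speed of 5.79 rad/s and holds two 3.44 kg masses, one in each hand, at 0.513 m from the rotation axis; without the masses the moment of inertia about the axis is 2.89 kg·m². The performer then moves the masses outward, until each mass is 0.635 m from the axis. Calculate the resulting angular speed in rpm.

ω₂ ≈ 45.9 rpm

No external torque acts about the spin axis, so angular momentum is conserved.
I₁ = 2.89 + 2(3.44)(0.513)² = 4.701 kg·m²; I₂ = 2.89 + 2(3.44)(0.635)² = 5.664 kg·m².
ω₂ = I₁ω₁ / I₂ = (4.701)(5.79 rad/s) / (5.664) = 4.805 rad/s = 45.88 rpm.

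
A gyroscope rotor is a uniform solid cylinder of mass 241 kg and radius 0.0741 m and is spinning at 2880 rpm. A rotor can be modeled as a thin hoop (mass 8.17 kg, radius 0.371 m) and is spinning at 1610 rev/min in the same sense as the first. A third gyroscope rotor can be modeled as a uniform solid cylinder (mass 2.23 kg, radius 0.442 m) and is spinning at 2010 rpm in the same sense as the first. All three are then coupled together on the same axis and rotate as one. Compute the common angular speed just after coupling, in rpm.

|ω_f| ≈ 2070 rpm

The coupling torques are internal; angular momentum about the shared axis is conserved.
Moments of inertia: I_A = ½(241)(0.0741)² = 0.6616 kg·m²; I_B = (8.17)(0.371)² = 1.125 kg·m²; I_C = ½(2.23)(0.442)² = 0.2178 kg·m².
Taking A's sense as positive: L = (0.6616)(2880) + (1.125)(1610) + (0.2178)(2010) = 4154 kg·m²·rpm.
Combined I = 0.6616 + 1.125 + 0.2178 = 2.004 kg·m².
ω_f = L / I = 4154 / 2.004 = 2073 rpm.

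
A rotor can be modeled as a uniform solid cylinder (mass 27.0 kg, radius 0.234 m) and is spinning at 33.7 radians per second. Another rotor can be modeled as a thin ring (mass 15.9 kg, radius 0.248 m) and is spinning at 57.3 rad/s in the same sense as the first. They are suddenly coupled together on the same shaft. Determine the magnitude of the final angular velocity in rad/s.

|ω_f| ≈ 47.1 rad/s

The coupling torques are internal; angular momentum about the shared axis is conserved.
Moments of inertia: I_A = ½(27.0)(0.234)² = 0.7392 kg·m²; I_B = (15.9)(0.248)² = 0.9779 kg·m².
Taking A's sense as positive: L = (0.7392)(33.7) + (0.9779)(57.3) = 80.95 kg·m²·rad/s.
Combined I = 0.7392 + 0.9779 = 1.717 kg·m².
ω_f = L / I = 80.95 / 1.717 = 47.14 rad/s.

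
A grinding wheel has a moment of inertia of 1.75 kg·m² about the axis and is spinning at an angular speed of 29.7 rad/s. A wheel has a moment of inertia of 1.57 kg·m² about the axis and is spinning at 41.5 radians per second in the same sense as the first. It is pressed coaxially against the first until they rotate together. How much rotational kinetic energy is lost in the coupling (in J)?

ΔKE lost ≈ 57.6 J

No external torque acts about the common axis, so total angular momentum is conserved.
Taking A's sense as positive: L = (1.750)(29.7) + (1.570)(41.5) = 117.1 kg·m²·rad/s.
Combined I = 1.750 + 1.570 = 3.320 kg·m².
ω_f = L / I = 117.1 / 3.320 = 35.28 rad/s.
KE_i = ½ΣIω² = 2124 J; KE_f = ½(3.320)(35.28)² = 2066 J.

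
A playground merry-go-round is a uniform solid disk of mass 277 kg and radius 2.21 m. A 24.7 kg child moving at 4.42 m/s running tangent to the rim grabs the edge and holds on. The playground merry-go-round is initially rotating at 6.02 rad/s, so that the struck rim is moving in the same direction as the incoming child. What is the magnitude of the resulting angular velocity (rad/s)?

The axle reaction passes through the axle and exerts no torque about it; angular momentum about the axle is conserved through the impact.
I_p = ½(277)(2.21)² = 676.4 kg·m². Taking the sense of the child's angular momentum as positive, L_{child} = m v R = (24.7)(4.42)(2.21) = 241.3 kg·m²/s.
L_i = +I_p ω_p + m v R = +(676.4)(6.02) + 241.3 = 4313 kg·m²/s.
After sticking, I_f = I_p + m R² = 676.4 + (24.7)(2.21)² = 797.1 kg·m².
ω_f = L_i / I_f = 4313 / 797.1 = 5.412 rad/s.

|ω_f| ≈ 5.41 rad/s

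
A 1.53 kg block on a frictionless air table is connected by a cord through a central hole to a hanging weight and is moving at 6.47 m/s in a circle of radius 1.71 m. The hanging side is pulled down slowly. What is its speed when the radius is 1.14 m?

v₂ ≈ 9.71 m/s

The only horizontal force on the mass is along the cord (radial), so it exerts no torque about the hole and angular momentum m v r is conserved.
v₂ = v₁ r₁ / r₂ = (6.47)(1.71) / (1.14) = 9.705 m/s.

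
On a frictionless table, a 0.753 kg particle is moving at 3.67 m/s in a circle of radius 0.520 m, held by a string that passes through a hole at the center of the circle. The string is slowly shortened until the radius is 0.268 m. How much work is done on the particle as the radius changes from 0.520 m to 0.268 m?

W ≈ 14.0 J

The only horizontal force on the mass is along the cord (radial), so it exerts no torque about the hole and angular momentum m v r is conserved.
v₂ = v₁ r₁ / r₂ = (3.67)(0.520) / (0.268) = 7.121 m/s.
W = ΔKE = ½m(v₂² − v₁²) = 14.02 J.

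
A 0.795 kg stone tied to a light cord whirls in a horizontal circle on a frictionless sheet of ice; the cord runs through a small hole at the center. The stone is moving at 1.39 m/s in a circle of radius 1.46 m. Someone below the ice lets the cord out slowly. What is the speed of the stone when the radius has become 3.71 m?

The only horizontal force on the mass is along the cord (radial), so it exerts no torque about the hole and angular momentum m v r is conserved.
v₂ = v₁ r₁ / r₂ = (1.39)(1.46) / (3.71) = 0.5470 m/s.

v₂ ≈ 0.547 m/s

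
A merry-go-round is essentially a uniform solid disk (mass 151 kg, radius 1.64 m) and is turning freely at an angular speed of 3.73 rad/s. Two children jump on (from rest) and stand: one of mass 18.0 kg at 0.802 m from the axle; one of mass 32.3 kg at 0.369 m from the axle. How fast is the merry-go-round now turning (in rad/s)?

No external torque acts about the axle; L_before = L_after.
I_p = ½(151)(1.64)² = 203.1 kg·m².
Added inertia Σmr² = (18.0)(0.802)² + (32.3)(0.369)² = 15.98 kg·m²; I_f = 203.1 + 15.98 = 219.0 kg·m².
ω_f = I_p ω_i / I_f = (203.1)(3.73) / 219.0 = 3.458 rad/s.

ω_f ≈ 3.46 rad/s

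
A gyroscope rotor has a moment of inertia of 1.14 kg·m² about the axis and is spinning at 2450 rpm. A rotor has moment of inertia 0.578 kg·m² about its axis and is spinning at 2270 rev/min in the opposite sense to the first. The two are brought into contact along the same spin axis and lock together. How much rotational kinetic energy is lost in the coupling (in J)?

The coupling torques are internal; angular momentum about the shared axis is conserved.
Taking A's sense as positive: L = (1.140)(2450) − (0.5780)(2270) = 1481 kg·m²·rpm.
Combined I = 1.140 + 0.5780 = 1.718 kg·m².
ω_f = L / I = 1481 / 1.718 = 862.0 rpm.
KE_i = ½ΣIω² = 53850 J; KE_f = ½(1.718)(90.27)² = 7000 J.

ΔKE lost ≈ 46900 J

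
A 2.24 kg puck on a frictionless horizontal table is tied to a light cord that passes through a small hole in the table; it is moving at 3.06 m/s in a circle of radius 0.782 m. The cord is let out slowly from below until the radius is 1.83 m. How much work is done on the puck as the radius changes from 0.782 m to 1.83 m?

Central (radial) force ⇒ zero torque about the center ⇒ m v r is constant.
v₂ = v₁ r₁ / r₂ = (3.06)(0.782) / (1.83) = 1.308 m/s.
W = ΔKE = ½m(v₂² − v₁²) = -8.572 J.

W ≈ -8.57 J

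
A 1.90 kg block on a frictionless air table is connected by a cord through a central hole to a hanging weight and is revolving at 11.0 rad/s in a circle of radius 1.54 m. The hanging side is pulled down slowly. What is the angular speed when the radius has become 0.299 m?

No torque about the axis ⇒ m r₁² ω₁ = m r₂² ω₂.
ω₂ = ω₁ (r₁/r₂)² = (11.0)(1.54/0.299)² = 291.8 rad/s.

ω₂ ≈ 292 rad/s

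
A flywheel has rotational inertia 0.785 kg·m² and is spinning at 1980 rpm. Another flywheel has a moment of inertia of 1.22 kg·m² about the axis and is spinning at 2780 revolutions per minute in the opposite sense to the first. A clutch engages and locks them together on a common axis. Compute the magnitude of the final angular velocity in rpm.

|ω_f| ≈ 916 rpm

No external torque acts about the common axis, so total angular momentum is conserved.
Taking A's sense as positive: L = (0.7850)(1980) − (1.220)(2780) = -1837 kg·m²·rpm.
Combined I = 0.7850 + 1.220 = 2.005 kg·m².
ω_f = L / I = -1837 / 2.005 = -916.4 rpm.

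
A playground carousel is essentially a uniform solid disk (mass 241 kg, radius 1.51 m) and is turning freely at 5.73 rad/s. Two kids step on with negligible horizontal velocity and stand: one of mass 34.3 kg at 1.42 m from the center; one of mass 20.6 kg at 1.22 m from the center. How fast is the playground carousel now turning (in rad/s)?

ω_f ≈ 4.20 rad/s

No external torque acts about the center; L_before = L_after.
I_p = ½(241)(1.51)² = 274.8 kg·m².
Added inertia Σmr² = (34.3)(1.42)² + (20.6)(1.22)² = 99.82 kg·m²; I_f = 274.8 + 99.82 = 374.6 kg·m².
ω_f = I_p ω_i / I_f = (274.8)(5.73) / 374.6 = 4.203 rad/s.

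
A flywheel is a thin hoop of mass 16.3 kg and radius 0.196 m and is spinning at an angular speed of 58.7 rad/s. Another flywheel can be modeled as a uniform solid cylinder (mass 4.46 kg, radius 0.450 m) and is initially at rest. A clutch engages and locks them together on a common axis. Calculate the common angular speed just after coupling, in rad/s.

|ω_f| ≈ 34.1 rad/s

The coupling torques are internal; angular momentum about the shared axis is conserved.
Moments of inertia: I_A = (16.3)(0.196)² = 0.6262 kg·m²; I_B = ½(4.46)(0.450)² = 0.4516 kg·m².
Taking A's sense as positive: L = (0.6262)(58.7) = 36.76 kg·m²·rad/s.
Combined I = 0.6262 + 0.4516 = 1.078 kg·m².
ω_f = L / I = 36.76 / 1.078 = 34.10 rad/s.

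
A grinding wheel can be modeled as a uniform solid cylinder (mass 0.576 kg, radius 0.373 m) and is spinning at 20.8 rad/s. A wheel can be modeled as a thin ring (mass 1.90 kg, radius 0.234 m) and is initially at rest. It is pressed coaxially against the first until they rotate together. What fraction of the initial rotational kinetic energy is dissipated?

fraction ≈ 0.722

The coupling torques are internal; angular momentum about the shared axis is conserved.
Moments of inertia: I_A = ½(0.576)(0.373)² = 0.04007 kg·m²; I_B = (1.90)(0.234)² = 0.1040 kg·m².
Taking A's sense as positive: L = (0.04007)(20.8) = 0.8334 kg·m²·rad/s.
Combined I = 0.04007 + 0.1040 = 0.1441 kg·m².
ω_f = L / I = 0.8334 / 0.1441 = 5.784 rad/s.
KE_i = ½ΣIω² = 8.668 J; KE_f = ½(0.1441)(5.784)² = 2.410 J.
Fraction dissipated = (KE_i − KE_f)/KE_i = 0.7219.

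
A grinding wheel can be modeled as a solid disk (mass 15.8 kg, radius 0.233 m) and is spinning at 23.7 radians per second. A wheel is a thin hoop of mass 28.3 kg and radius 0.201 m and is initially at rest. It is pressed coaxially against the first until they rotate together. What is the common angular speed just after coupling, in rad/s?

|ω_f| ≈ 6.47 rad/s

No external torque acts about the common axis, so total angular momentum is conserved.
Moments of inertia: I_A = ½(15.8)(0.233)² = 0.4289 kg·m²; I_B = (28.3)(0.201)² = 1.143 kg·m².
Taking A's sense as positive: L = (0.4289)(23.7) = 10.16 kg·m²·rad/s.
Combined I = 0.4289 + 1.143 = 1.572 kg·m².
ω_f = L / I = 10.16 / 1.572 = 6.465 rad/s.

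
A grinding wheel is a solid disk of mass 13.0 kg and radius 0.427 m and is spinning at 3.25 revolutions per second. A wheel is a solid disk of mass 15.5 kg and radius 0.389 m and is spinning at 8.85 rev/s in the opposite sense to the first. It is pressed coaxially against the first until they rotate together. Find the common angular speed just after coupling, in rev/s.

|ω_f| ≈ 2.77 rev/s

The coupling torques are internal; angular momentum about the shared axis is conserved.
Moments of inertia: I_A = ½(13.0)(0.427)² = 1.185 kg·m²; I_B = ½(15.5)(0.389)² = 1.173 kg·m².
Taking A's sense as positive: L = (1.185)(3.25) − (1.173)(8.85) = -6.527 kg·m²·rev/s.
Combined I = 1.185 + 1.173 = 2.358 kg·m².
ω_f = L / I = -6.527 / 2.358 = -2.768 rev/s.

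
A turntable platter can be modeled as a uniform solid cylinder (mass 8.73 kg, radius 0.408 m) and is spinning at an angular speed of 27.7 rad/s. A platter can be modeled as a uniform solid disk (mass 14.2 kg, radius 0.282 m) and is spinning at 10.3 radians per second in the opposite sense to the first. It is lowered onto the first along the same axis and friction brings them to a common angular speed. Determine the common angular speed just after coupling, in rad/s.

|ω_f| ≈ 11.1 rad/s

No external torque acts about the common axis, so total angular momentum is conserved.
Moments of inertia: I_A = ½(8.73)(0.408)² = 0.7266 kg·m²; I_B = ½(14.2)(0.282)² = 0.5646 kg·m².
Taking A's sense as positive: L = (0.7266)(27.7) − (0.5646)(10.3) = 14.31 kg·m²·rad/s.
Combined I = 0.7266 + 0.5646 = 1.291 kg·m².
ω_f = L / I = 14.31 / 1.291 = 11.08 rad/s.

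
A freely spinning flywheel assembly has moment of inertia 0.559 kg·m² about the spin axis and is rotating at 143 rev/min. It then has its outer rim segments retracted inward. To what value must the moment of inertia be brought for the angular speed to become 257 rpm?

No external torque acts about the spin axis, so angular momentum is conserved.
I₂ = I₁ω₁ / ω₂ = (0.559)(143) / (257) = 0.3110 kg·m².

I₂ ≈ 0.311 kg·m²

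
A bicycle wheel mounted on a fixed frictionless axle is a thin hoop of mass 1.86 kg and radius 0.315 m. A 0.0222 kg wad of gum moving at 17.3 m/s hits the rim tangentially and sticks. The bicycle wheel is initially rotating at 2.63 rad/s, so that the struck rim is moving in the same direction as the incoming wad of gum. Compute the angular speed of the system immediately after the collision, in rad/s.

|ω_f| ≈ 3.25 rad/s

The axle reaction passes through the axle and exerts no torque about it; angular momentum about the axle is conserved through the impact.
I_p = (1.86)(0.315)² = 0.1846 kg·m². Taking the sense of the wad of gum's angular momentum as positive, L_{wad} = m v R = (0.0222)(17.3)(0.315) = 0.1210 kg·m²/s.
L_i = +I_p ω_p + m v R = +(0.1846)(2.63) + 0.1210 = 0.6064 kg·m²/s.
After sticking, I_f = I_p + m R² = 0.1846 + (0.0222)(0.315)² = 0.1868 kg·m².
ω_f = L_i / I_f = 0.6064 / 0.1868 = 3.247 rad/s.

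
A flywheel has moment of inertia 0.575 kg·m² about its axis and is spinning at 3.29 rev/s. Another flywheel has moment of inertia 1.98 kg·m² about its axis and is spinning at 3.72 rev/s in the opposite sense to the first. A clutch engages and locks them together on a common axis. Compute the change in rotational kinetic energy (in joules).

ΔKE ≈ -432 J

No external torque acts about the common axis, so total angular momentum is conserved.
Taking A's sense as positive: L = (0.5750)(3.29) − (1.980)(3.72) = -5.474 kg·m²·rev/s.
Combined I = 0.5750 + 1.980 = 2.555 kg·m².
ω_f = L / I = -5.474 / 2.555 = -2.142 rev/s.
KE_i = ½ΣIω² = 663.7 J; KE_f = ½(2.555)(13.46)² = 231.5 J.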